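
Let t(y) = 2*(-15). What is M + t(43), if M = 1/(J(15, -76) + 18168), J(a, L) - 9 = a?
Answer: -545759/18192 ≈ -30.000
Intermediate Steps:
t(y) = -30
J(a, L) = 9 + a
M = 1/18192 (M = 1/((9 + 15) + 18168) = 1/(24 + 18168) = 1/18192 ≈ 5.4969e-5)
M + t(43) = 1/18192 - 30 = -545759/18192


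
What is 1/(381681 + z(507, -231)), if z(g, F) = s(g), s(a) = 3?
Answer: 1/381684 ≈ 2.6200e-6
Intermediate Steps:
z(g, F) = 3
1/(381681 + z(507, -231)) = 1/(381681 + 3) = 1/381684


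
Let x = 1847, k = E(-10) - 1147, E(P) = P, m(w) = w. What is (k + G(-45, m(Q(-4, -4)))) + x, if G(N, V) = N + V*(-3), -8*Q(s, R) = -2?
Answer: 2577/4 ≈ 644.25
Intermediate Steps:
Q(s, R) = ¼ (Q(s, R) = -⅛*(-2) = ¼)
G(N, V) = N - 3*V
k = -1157 (k = -10 - 1147 = -1157)
(k + G(-45, m(Q(-4, -4)))) + x = (-1157 + (-45 - 3*¼)) + 1847 = (-1157 + (-45 - ¾)) + 1847 = (-1157 - 183/4) + 1847 = -4811/4 + 1847 = 2577/4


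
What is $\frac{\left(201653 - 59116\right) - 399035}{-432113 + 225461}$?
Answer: $\frac{128249}{103326} \approx 1.2412$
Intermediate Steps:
$\frac{\left(201653 - 59116\right) - 399035}{-432113 + 225461} = \frac{\left(201653 - 59116\right) - 399035}{-206652} = \left(142537 - 399035\right) \left(- \frac{1}{206652}\right) = \left(-256498\right) \left(- \frac{1}{206652}\right) = \frac{128249}{103326}$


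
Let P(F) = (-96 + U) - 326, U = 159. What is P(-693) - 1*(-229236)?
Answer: 228973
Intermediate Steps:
P(F) = -263 (P(F) = (-96 + 159) - 326 = 63 - 326 = -263)
P(-693) - 1*(-229236) = -263 - 1*(-229236) = -263 + 229236 = 228973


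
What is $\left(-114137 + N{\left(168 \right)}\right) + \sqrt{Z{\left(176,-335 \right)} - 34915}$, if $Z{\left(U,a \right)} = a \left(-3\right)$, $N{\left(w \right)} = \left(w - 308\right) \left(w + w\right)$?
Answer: $-161177 + i \sqrt{33910} \approx -1.6118 \cdot 10^{5} + 184.15 i$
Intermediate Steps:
$N{\left(w \right)} = 2 w \left(-308 + w\right)$ ($N{\left(w \right)} = \left(-308 + w\right) 2 w = 2 w \left(-308 + w\right)$)
$Z{\left(U,a \right)} = - 3 a$
$\left(-114137 + N{\left(168 \right)}\right) + \sqrt{Z{\left(176,-335 \right)} - 34915} = \left(-114137 + 2 \cdot 168 \left(-308 + 168\right)\right) + \sqrt{\left(-3\right) \left(-335\right) - 34915} = \left(-114137 + 2 \cdot 168 \left(-140\right)\right) + \sqrt{1005 - 34915} = \left(-114137 - 47040\right) + \sqrt{-33910} = -161177 + i \sqrt{33910}$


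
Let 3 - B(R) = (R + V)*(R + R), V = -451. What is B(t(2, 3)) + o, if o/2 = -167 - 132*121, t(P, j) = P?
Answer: -30479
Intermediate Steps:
B(R) = 3 - 2*R*(-451 + R) (B(R) = 3 - (R - 451)*(R + R) = 3 - (-451 + R)*2*R = 3 - 2*R*(-451 + R))
o = -32278 (o = 2*(-167 - 132*121) = 2*(-167 - 15972) = 2*(-16139) = -32278)
B(t(2, 3)) + o = (3 - 2*2**2 + 902*2) - 32278 = (3 - 2*4 + 1804) - 32278 = (3 - 8 + 1804) - 32278 = 1799 - 32278 = -30479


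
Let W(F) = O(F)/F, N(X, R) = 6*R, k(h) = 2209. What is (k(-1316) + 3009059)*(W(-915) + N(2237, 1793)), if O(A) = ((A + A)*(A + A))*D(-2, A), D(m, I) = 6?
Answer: -33732224136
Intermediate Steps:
O(A) = 24*A² (O(A) = ((A + A)*(A + A))*6 = ((2*A)*(2*A))*6 = (4*A²)*6 = 24*A²)
W(F) = 24*F (W(F) = (24*F²)/F = 24*F)
(k(-1316) + 3009059)*(W(-915) + N(2237, 1793)) = (2209 + 3009059)*(24*(-915) + 6*1793) = 3011268*(-21960 + 10758) = 3011268*(-11202) = -33732224136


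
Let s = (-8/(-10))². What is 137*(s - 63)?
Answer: -213583/25 ≈ -8543.3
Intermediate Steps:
s = 16/25 (s = (-8*(-⅒))² = (⅘)² = 16/25 ≈ 0.64000)
137*(s - 63) = 137*(16/25 - 63) = 137*(-1559/25) = -213583/25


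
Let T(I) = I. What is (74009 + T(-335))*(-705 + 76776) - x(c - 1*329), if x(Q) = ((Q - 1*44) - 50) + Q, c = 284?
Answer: 5604455038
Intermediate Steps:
x(Q) = -94 + 2*Q (x(Q) = ((Q - 44) - 50) + Q = ((-44 + Q) - 50) + Q = (-94 + Q) + Q = -94 + 2*Q)
(74009 + T(-335))*(-705 + 76776) - x(c - 1*329) = (74009 - 335)*(-705 + 76776) - (-94 + 2*(284 - 1*329)) = 73674*76071 - (-94 + 2*(284 - 329)) = 5604454854 - (-94 + 2*(-45)) = 5604454854 - (-94 - 90) = 5604454854 - 1*(-184) = 5604454854 + 184 = 5604455038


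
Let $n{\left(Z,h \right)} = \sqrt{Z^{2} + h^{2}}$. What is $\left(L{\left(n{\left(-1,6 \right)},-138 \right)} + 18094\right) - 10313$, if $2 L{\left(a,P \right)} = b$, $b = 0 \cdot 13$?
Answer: $7781$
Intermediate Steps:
$b = 0$
$L{\left(a,P \right)} = 0$ ($L{\left(a,P \right)} = \frac{1}{2} \cdot 0 = 0$)
$\left(L{\left(n{\left(-1,6 \right)},-138 \right)} + 18094\right) - 10313 = \left(0 + 18094\right) - 10313 = 18094 - 10313 = 7781$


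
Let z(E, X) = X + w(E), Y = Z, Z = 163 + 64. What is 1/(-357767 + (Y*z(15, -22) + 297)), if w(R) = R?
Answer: -1/359059 ≈ -2.7851e-6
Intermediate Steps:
Z = 227
Y = 227
z(E, X) = E + X (z(E, X) = X + E = E + X)
1/(-357767 + (Y*z(15, -22) + 297)) = 1/(-357767 + (227*(15 - 22) + 297)) = 1/(-357767 + (227*(-7) + 297)) = 1/(-357767 + (-1589 + 297)) = 1/(-357767 - 1292) = 1/(-359059) = -1/359059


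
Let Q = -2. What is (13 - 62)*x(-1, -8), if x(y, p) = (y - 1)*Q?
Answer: -196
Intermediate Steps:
x(y, p) = 2 - 2*y (x(y, p) = (y - 1)*(-2) = (-1 + y)*(-2) = 2 - 2*y)
(13 - 62)*x(-1, -8) = (13 - 62)*(2 - 2*(-1)) = -49*(2 + 2) = -49*4 = -196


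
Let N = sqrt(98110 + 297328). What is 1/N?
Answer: sqrt(395438)/395438 ≈ 0.0015902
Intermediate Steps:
N = sqrt(395438) ≈ 628.84
1/N = 1/(sqrt(395438)) = sqrt(395438)/395438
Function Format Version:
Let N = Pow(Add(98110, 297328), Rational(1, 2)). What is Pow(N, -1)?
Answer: Mul(Rational(1, 395438), Pow(395438, Rational(1, 2))) ≈ 0.0015902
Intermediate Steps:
N = Pow(395438, Rational(1, 2)) ≈ 628.84
Pow(N, -1) = Pow(Pow(395438, Rational(1, 2)), -1) = Mul(Rational(1, 395438), Pow(395438, Rational(1, 2)))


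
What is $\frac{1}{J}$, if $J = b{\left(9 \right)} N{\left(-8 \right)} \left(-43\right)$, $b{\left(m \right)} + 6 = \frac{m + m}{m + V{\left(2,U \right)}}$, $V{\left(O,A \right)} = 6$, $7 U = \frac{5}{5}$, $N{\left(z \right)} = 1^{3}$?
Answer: $\frac{5}{1032} \approx 0.004845$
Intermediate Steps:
$N{\left(z \right)} = 1$
$U = \frac{1}{7}$ ($U = \frac{5 \cdot \frac{1}{5}}{7} = \frac{1}{7} \cdot 1 = \frac{1}{7} \approx 0.14286$)
$b{\left(m \right)} = -6 + \frac{2 m}{6 + m}$ ($b{\left(m \right)} = -6 + \frac{m + m}{m + 6} = -6 + \frac{2 m}{6 + m}$)
$J = \frac{1032}{5}$ ($J = \frac{4 \left(-9 - 9\right)}{6 + 9} \cdot 1 \left(-43\right) = \frac{4 \left(-9 - 9\right)}{15} \cdot 1 \left(-43\right) = 4 \cdot \frac{1}{15} \left(-18\right) 1 \left(-43\right) = \left(- \frac{24}{5}\right) 1 \left(-43\right) = \left(- \frac{24}{5}\right) \left(-43\right) = \frac{1032}{5} \approx 206.4$)
$\frac{1}{J} = \frac{1}{\frac{1032}{5}} = \frac{5}{1032}$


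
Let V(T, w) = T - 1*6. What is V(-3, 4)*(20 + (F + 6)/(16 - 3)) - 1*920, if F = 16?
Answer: -14498/13 ≈ -1115.2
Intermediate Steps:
V(T, w) = -6 + T (V(T, w) = T - 6 = -6 + T)
V(-3, 4)*(20 + (F + 6)/(16 - 3)) - 1*920 = (-6 - 3)*(20 + (16 + 6)/(16 - 3)) - 1*920 = -9*(20 + 22/13) - 920 = -9*282/13 - 920 = -2538/13 - 920 = -14498/13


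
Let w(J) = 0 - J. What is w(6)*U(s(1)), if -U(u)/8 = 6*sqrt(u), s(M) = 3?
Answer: 288*sqrt(3) ≈ 498.83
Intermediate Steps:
w(J) = -J
U(u) = -48*sqrt(u)
w(6)*U(s(1)) = (-1*6)*(-48*sqrt(3)) = -(-288)*sqrt(3) = 288*sqrt(3)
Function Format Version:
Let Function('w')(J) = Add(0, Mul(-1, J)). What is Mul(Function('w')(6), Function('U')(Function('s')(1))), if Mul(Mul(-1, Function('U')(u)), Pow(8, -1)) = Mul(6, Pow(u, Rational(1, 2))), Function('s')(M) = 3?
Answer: Mul(288, Pow(3, Rational(1, 2))) ≈ 498.83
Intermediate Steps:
Function('w')(J) = Mul(-1, J)
Function('U')(u) = Mul(-48, Pow(u, Rational(1, 2))) (Function('U')(u) = Mul(-8, Mul(6, Pow(u, Rational(1, 2)))) = Mul(-48, Pow(u, Rational(1, 2))))
Mul(Function('w')(6), Function('U')(Function('s')(1))) = Mul(Mul(-1, 6), Mul(-48, Pow(3, Rational(1, 2)))) = Mul(-6, Mul(-48, Pow(3, Rational(1, 2)))) = Mul(288, Pow(3, Rational(1, 2)))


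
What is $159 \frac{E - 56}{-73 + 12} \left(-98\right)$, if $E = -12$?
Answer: $- \frac{1059576}{61} \approx -17370.0$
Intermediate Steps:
$159 \frac{E - 56}{-73 + 12} \left(-98\right) = 159 \frac{-12 - 56}{-73 + 12} \left(-98\right) = 159 \left(- \frac{68}{-61}\right) \left(-98\right) = 159 \left(\left(-68\right) \left(- \frac{1}{61}\right)\right) \left(-98\right) = 159 \cdot \frac{68}{61} \left(-98\right) = \frac{10812}{61} \left(-98\right) = - \frac{1059576}{61}$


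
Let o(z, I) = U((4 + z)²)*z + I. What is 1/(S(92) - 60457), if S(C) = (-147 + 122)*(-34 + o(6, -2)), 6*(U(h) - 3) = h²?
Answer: -1/310007 ≈ -3.2257e-6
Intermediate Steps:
U(h) = 3 + h²/6
o(z, I) = I + z*(3 + (4 + z)⁴/6) (o(z, I) = (3 + ((4 + z)²)²/6)*z + I = (3 + (4 + z)⁴/6)*z + I = z*(3 + (4 + z)⁴/6) + I = I + z*(3 + (4 + z)⁴/6))
S(C) = -249550 (S(C) = (-147 + 122)*(-34 + (-2 + (⅙)*6*(18 + (4 + 6)⁴))) = -25*(-34 + (-2 + (⅙)*6*(18 + 10⁴))) = -25*(-34 + (-2 + (⅙)*6*(18 + 10000))) = -25*(-34 + (-2 + (⅙)*6*10018)) = -25*(-34 + (-2 + 10018)) = -25*(-34 + 10016) = -25*9982 = -249550)
1/(S(92) - 60457) = 1/(-249550 - 60457) = 1/(-310007) = -1/310007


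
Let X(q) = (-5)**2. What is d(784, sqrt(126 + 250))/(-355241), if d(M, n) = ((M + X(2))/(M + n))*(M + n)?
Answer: -809/355241 ≈ -0.0022773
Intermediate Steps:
X(q) = 25
d(M, n) = 25 + M (d(M, n) = ((M + 25)/(M + n))*(M + n) = ((25 + M)/(M + n))*(M + n) = 25 + M)
d(784, sqrt(126 + 250))/(-355241) = (25 + 784)/(-355241) = 809*(-1/355241) = -809/355241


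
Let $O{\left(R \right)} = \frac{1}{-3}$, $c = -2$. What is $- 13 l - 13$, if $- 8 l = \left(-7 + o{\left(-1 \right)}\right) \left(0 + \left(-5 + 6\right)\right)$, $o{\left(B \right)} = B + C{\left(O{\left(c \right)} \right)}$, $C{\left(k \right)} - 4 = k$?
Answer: $- \frac{481}{24} \approx -20.042$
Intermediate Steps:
$O{\left(R \right)} = - \frac{1}{3}$
$C{\left(k \right)} = 4 + k$
$o{\left(B \right)} = \frac{11}{3} + B$ ($o{\left(B \right)} = B + \left(4 - \frac{1}{3}\right) = B + \frac{11}{3} = \frac{11}{3} + B$)
$l = \frac{13}{24}$ ($l = - \frac{\left(-7 + \left(\frac{11}{3} - 1\right)\right) \left(0 + \left(-5 + 6\right)\right)}{8} = - \frac{\left(-7 + \frac{8}{3}\right) \left(0 + 1\right)}{8} = - \frac{\left(- \frac{13}{3}\right) 1}{8} = \left(- \frac{1}{8}\right) \left(- \frac{13}{3}\right) = \frac{13}{24} \approx 0.54167$)
$- 13 l - 13 = \left(-13\right) \frac{13}{24} - 13 = - \frac{169}{24} - 13 = - \frac{481}{24}$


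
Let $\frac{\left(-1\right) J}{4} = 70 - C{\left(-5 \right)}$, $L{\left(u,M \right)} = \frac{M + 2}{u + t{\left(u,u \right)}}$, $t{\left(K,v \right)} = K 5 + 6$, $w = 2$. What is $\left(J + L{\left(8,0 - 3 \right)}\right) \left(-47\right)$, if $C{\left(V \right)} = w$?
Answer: $\frac{690383}{54} \approx 12785.0$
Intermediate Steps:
$t{\left(K,v \right)} = 6 + 5 K$ ($t{\left(K,v \right)} = 5 K + 6 = 6 + 5 K$)
$C{\left(V \right)} = 2$
$L{\left(u,M \right)} = \frac{2 + M}{6 + 6 u}$ ($L{\left(u,M \right)} = \frac{M + 2}{u + \left(6 + 5 u\right)} = \frac{2 + M}{6 + 6 u}$)
$J = -272$ ($J = - 4 \left(70 - 2\right) = \left(-4\right) 68 = -272$)
$\left(J + L{\left(8,0 - 3 \right)}\right) \left(-47\right) = \left(-272 + \frac{2 + \left(0 - 3\right)}{6 \left(1 + 8\right)}\right) \left(-47\right) = \left(-272 + \frac{2 + \left(0 - 3\right)}{6 \cdot 9}\right) \left(-47\right) = \left(-272 + \frac{1}{6} \cdot \frac{1}{9} \left(2 - 3\right)\right) \left(-47\right) = \left(-272 + \frac{1}{6} \cdot \frac{1}{9} \left(-1\right)\right) \left(-47\right) = \left(-272 - \frac{1}{54}\right) \left(-47\right) = \left(- \frac{14689}{54}\right) \left(-47\right) = \frac{690383}{54}$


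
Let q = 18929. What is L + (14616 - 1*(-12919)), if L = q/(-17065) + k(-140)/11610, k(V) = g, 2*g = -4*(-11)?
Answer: 545514284749/19812465 ≈ 27534.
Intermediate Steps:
g = 22 (g = (-4*(-11))/2 = (1/2)*44 = 22)
k(V) = 22
L = -21939026/19812465 (L = 18929/(-17065) + 22/11610 = 18929*(-1/17065) + 22*(1/11610) = -18929/17065 + 11/5805 = -21939026/19812465 ≈ -1.1073)
L + (14616 - 1*(-12919)) = -21939026/19812465 + (14616 - 1*(-12919)) = -21939026/19812465 + (14616 + 12919) = -21939026/19812465 + 27535 = 545514284749/19812465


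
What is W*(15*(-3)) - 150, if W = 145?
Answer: -6675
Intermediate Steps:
W*(15*(-3)) - 150 = 145*(15*(-3)) - 150 = 145*(-45) - 150 = -6525 - 150 = -6675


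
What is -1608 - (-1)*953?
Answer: -655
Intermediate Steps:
-1608 - (-1)*953 = -1608 - 1*(-953) = -1608 + 953 = -655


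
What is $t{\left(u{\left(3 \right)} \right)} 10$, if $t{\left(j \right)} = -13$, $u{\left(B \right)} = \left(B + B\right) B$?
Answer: $-130$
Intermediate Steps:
$u{\left(B \right)} = 2 B^{2}$ ($u{\left(B \right)} = 2 B B = 2 B^{2}$)
$t{\left(u{\left(3 \right)} \right)} 10 = \left(-13\right) 10 = -130$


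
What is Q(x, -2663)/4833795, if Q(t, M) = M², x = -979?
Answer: 7091569/4833795 ≈ 1.4671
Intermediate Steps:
Q(x, -2663)/4833795 = (-2663)²/4833795 = 7091569*(1/4833795) = 7091569/4833795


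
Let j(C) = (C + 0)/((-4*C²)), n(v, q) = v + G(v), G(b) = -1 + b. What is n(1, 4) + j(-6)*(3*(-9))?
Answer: -⅛ ≈ -0.12500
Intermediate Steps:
n(v, q) = -1 + 2*v (n(v, q) = v + (-1 + v) = -1 + 2*v)
j(C) = -1/(4*C) (j(C) = C*(-1/(4*C²)) = -1/(4*C))
n(1, 4) + j(-6)*(3*(-9)) = (-1 + 2*1) + (-¼/(-6))*(3*(-9)) = (-1 + 2) - ¼*(-⅙)*(-27) = 1 + (1/24)*(-27) = 1 - 9/8 = -⅛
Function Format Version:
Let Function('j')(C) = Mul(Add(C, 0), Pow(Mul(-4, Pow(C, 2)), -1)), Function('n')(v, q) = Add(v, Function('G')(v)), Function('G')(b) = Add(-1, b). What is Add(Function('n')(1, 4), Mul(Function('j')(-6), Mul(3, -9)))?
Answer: Rational(-1, 8) ≈ -0.12500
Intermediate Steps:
Function('n')(v, q) = Add(-1, Mul(2, v)) (Function('n')(v, q) = Add(v, Add(-1, v)) = Add(-1, Mul(2, v)))
Function('j')(C) = Mul(Rational(-1, 4), Pow(C, -1)) (Function('j')(C) = Mul(C, Mul(Rational(-1, 4), Pow(C, -2))) = Mul(Rational(-1, 4), Pow(C, -1)))
Add(Function('n')(1, 4), Mul(Function('j')(-6), Mul(3, -9))) = Add(Add(-1, Mul(2, 1)), Mul(Mul(Rational(-1, 4), Pow(-6, -1)), Mul(3, -9))) = Add(Add(-1, 2), Mul(Mul(Rational(-1, 4), Rational(-1, 6)), -27)) = Add(1, Mul(Rational(1, 24), -27)) = Add(1, Rational(-9, 8)) = Rational(-1, 8)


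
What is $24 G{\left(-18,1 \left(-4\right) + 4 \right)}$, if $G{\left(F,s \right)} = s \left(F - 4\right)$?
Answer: $0$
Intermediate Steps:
$G{\left(F,s \right)} = s \left(-4 + F\right)$
$24 G{\left(-18,1 \left(-4\right) + 4 \right)} = 24 \left(1 \left(-4\right) + 4\right) \left(-4 - 18\right) = 24 \left(-4 + 4\right) \left(-22\right) = 24 \cdot 0 \left(-22\right) = 24 \cdot 0 = 0$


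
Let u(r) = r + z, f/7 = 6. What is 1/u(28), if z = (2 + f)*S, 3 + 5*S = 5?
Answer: 5/228 ≈ 0.021930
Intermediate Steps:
S = ⅖ (S = -⅗ + (⅕)*5 = -⅗ + 1 = ⅖ ≈ 0.40000)
f = 42 (f = 7*6 = 42)
z = 88/5 (z = (2 + 42)*(⅖) = 44*(⅖) = 88/5 ≈ 17.600)
u(r) = 88/5 + r (u(r) = r + 88/5 = 88/5 + r)
1/u(28) = 1/(88/5 + 28) = 1/(228/5) = 5/228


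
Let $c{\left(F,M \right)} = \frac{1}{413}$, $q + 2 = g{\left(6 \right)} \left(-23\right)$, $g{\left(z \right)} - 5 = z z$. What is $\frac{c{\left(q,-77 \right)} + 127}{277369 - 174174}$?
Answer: $\frac{52452}{42619535} \approx 0.0012307$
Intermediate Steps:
$g{\left(z \right)} = 5 + z^{2}$ ($g{\left(z \right)} = 5 + z z = 5 + z^{2}$)
$q = -945$ ($q = -2 + \left(5 + 6^{2}\right) \left(-23\right) = -2 + \left(5 + 36\right) \left(-23\right) = -2 + 41 \left(-23\right) = -2 - 943 = -945$)
$c{\left(F,M \right)} = \frac{1}{413}$
$\frac{c{\left(q,-77 \right)} + 127}{277369 - 174174} = \frac{\frac{1}{413} + 127}{277369 - 174174} = \frac{52452}{413 \cdot 103195} = \frac{52452}{413} \cdot \frac{1}{103195} = \frac{52452}{42619535}$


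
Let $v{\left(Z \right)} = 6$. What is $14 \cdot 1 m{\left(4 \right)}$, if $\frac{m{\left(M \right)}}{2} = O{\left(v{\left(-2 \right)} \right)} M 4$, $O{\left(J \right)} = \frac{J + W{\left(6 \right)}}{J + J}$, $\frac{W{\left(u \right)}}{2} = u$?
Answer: $672$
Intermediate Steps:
$W{\left(u \right)} = 2 u$
$O{\left(J \right)} = \frac{12 + J}{2 J}$ ($O{\left(J \right)} = \frac{J + 2 \cdot 6}{J + J} = \frac{J + 12}{2 J} = \left(12 + J\right) \frac{1}{2 J} = \frac{12 + J}{2 J}$)
$m{\left(M \right)} = 12 M$ ($m{\left(M \right)} = 2 \frac{12 + 6}{2 \cdot 6} M 4 = 2 \cdot \frac{1}{2} \cdot \frac{1}{6} \cdot 18 M 4 = 2 \frac{3 M}{2} \cdot 4 = 2 \cdot 6 M = 12 M$)
$14 \cdot 1 m{\left(4 \right)} = 14 \cdot 1 \cdot 12 \cdot 4 = 14 \cdot 48 = 672$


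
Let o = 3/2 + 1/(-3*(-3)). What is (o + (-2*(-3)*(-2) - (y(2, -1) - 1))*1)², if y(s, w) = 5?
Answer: 67081/324 ≈ 207.04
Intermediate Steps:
o = 29/18 (o = 3*(½) + 1/9 = 3/2 + 1*(⅑) = 3/2 + ⅑ = 29/18 ≈ 1.6111)
(o + (-2*(-3)*(-2) - (y(2, -1) - 1))*1)² = (29/18 + (-2*(-3)*(-2) - (5 - 1))*1)² = (29/18 + (6*(-2) - 1*4)*1)² = (29/18 + (-12 - 4)*1)² = (29/18 - 16*1)² = (29/18 - 16)² = (-259/18)² = 67081/324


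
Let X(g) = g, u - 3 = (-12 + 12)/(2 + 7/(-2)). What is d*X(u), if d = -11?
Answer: -33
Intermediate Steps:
u = 3 (u = 3 + (-12 + 12)/(2 + 7/(-2)) = 3 + 0/(2 + 7*(-1/2)) = 3 + 0/(2 - 7/2) = 3 + 0/(-3/2) = 3 + 0*(-2/3) = 3 + 0 = 3)
d*X(u) = -11*3 = -33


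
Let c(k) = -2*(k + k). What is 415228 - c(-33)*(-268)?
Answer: 450604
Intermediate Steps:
c(k) = -4*k
415228 - c(-33)*(-268) = 415228 - (-4*(-33))*(-268) = 415228 - 132*(-268) = 415228 - 1*(-35376) = 415228 + 35376 = 450604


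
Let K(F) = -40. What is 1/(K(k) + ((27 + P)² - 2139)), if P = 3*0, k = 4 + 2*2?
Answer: -1/1450 ≈ -0.00068966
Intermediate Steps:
k = 8 (k = 4 + 4 = 8)
P = 0
1/(K(k) + ((27 + P)² - 2139)) = 1/(-40 + ((27 + 0)² - 2139)) = 1/(-40 + (27² - 2139)) = 1/(-40 + (729 - 2139)) = 1/(-40 - 1410) = 1/(-1450) = -1/1450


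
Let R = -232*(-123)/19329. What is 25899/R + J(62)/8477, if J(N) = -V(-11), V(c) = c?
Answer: 1414533842221/80633224 ≈ 17543.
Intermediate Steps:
J(N) = 11 (J(N) = -1*(-11) = 11)
R = 9512/6443 (R = 28536*(1/19329) = 9512/6443 ≈ 1.4763)
25899/R + J(62)/8477 = 25899/(9512/6443) + 11/8477 = 25899*(6443/9512) + 11*(1/8477) = 166867257/9512 + 11/8477 = 1414533842221/80633224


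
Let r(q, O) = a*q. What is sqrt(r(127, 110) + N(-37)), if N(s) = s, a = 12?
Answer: sqrt(1487) ≈ 38.562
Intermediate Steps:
r(q, O) = 12*q
sqrt(r(127, 110) + N(-37)) = sqrt(12*127 - 37) = sqrt(1524 - 37) = sqrt(1487)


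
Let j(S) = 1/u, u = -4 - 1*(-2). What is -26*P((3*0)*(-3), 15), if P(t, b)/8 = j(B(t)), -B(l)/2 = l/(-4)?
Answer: 104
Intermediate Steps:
B(l) = l/2 (B(l) = -2*l/(-4) = -2*l*(-1)/4 = -(-1)*l/2 = l/2)
u = -2 (u = -4 + 2 = -2)
j(S) = -½ (j(S) = 1/(-2) = -½)
P(t, b) = -4 (P(t, b) = 8*(-½) = -4)
-26*P((3*0)*(-3), 15) = -26*(-4) = 104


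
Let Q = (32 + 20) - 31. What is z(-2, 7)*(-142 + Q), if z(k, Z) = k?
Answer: 242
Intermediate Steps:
Q = 21 (Q = 52 - 31 = 21)
z(-2, 7)*(-142 + Q) = -2*(-142 + 21) = -2*(-121) = 242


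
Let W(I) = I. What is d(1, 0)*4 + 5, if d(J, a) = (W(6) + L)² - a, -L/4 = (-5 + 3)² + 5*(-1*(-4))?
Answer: 32405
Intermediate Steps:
L = -96 (L = -4*((-5 + 3)² + 5*(-1*(-4))) = -4*((-2)² + 5*4) = -4*(4 + 20) = -4*24 = -96)
d(J, a) = 8100 - a (d(J, a) = (6 - 96)² - a = (-90)² - a = 8100 - a)
d(1, 0)*4 + 5 = (8100 - 1*0)*4 + 5 = (8100 + 0)*4 + 5 = 8100*4 + 5 = 32400 + 5 = 32405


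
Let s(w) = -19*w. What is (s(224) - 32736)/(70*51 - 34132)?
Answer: 18496/15281 ≈ 1.2104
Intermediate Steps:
(s(224) - 32736)/(70*51 - 34132) = (-19*224 - 32736)/(70*51 - 34132) = (-4256 - 32736)/(3570 - 34132) = -36992/(-30562) = -36992*(-1/30562) = 18496/15281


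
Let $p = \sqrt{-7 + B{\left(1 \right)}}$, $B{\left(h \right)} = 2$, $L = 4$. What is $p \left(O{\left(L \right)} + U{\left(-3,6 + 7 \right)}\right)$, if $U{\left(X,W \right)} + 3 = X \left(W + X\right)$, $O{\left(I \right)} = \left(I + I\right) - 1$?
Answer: $- 26 i \sqrt{5} \approx - 58.138 i$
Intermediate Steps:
$p = i \sqrt{5}$ ($p = \sqrt{-7 + 2} = \sqrt{-5} = i \sqrt{5} \approx 2.2361 i$)
$O{\left(I \right)} = -1 + 2 I$ ($O{\left(I \right)} = 2 I - 1 = -1 + 2 I$)
$U{\left(X,W \right)} = -3 + X \left(W + X\right)$
$p \left(O{\left(L \right)} + U{\left(-3,6 + 7 \right)}\right) = i \sqrt{5} \left(\left(-1 + 2 \cdot 4\right) + \left(-3 + \left(-3\right)^{2} + \left(6 + 7\right) \left(-3\right)\right)\right) = i \sqrt{5} \left(\left(-1 + 8\right) + \left(-3 + 9 + 13 \left(-3\right)\right)\right) = i \sqrt{5} \left(7 - 33\right) = i \sqrt{5} \left(-26\right) = - 26 i \sqrt{5}$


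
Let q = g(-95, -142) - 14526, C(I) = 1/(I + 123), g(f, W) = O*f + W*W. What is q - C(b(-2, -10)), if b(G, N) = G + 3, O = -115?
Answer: 2053811/124 ≈ 16563.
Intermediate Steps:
b(G, N) = 3 + G
g(f, W) = W² - 115*f (g(f, W) = -115*f + W*W = -115*f + W² = W² - 115*f)
C(I) = 1/(123 + I)
q = 16563 (q = ((-142)² - 115*(-95)) - 14526 = (20164 + 10925) - 14526 = 31089 - 14526 = 16563)
q - C(b(-2, -10)) = 16563 - 1/(123 + (3 - 2)) = 16563 - 1/(123 + 1) = 16563 - 1/124 = 2053811/124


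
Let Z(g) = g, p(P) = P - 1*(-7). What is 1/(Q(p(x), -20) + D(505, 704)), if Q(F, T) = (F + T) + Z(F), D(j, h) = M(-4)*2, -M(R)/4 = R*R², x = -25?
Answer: 1/456 ≈ 0.0021930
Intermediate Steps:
M(R) = -4*R³ (M(R) = -4*R*R² = -4*R³)
D(j, h) = 512 (D(j, h) = -4*(-4)³*2 = -4*(-64)*2 = 256*2 = 512)
p(P) = 7 + P (p(P) = P + 7 = 7 + P)
Q(F, T) = T + 2*F (Q(F, T) = (F + T) + F = T + 2*F)
1/(Q(p(x), -20) + D(505, 704)) = 1/((-20 + 2*(7 - 25)) + 512) = 1/((-20 + 2*(-18)) + 512) = 1/((-20 - 36) + 512) = 1/(-56 + 512) = 1/456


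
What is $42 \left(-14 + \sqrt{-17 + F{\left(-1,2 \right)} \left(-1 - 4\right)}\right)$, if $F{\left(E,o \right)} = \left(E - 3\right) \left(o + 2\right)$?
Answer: $-588 + 126 \sqrt{7} \approx -254.64$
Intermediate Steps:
$F{\left(E,o \right)} = \left(-3 + E\right) \left(2 + o\right)$
$42 \left(-14 + \sqrt{-17 + F{\left(-1,2 \right)} \left(-1 - 4\right)}\right) = 42 \left(-14 + \sqrt{-17 + \left(-6 - 6 + 2 \left(-1\right) - 2\right) \left(-1 - 4\right)}\right) = 42 \left(-14 + \sqrt{-17 + \left(-6 - 6 - 2 - 2\right) \left(-5\right)}\right) = 42 \left(-14 + \sqrt{-17 - -80}\right) = 42 \left(-14 + \sqrt{-17 + 80}\right) = 42 \left(-14 + \sqrt{63}\right) = 42 \left(-14 + 3 \sqrt{7}\right) = -588 + 126 \sqrt{7}$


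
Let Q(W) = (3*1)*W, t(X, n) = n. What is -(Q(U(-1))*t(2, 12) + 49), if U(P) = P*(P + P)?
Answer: -121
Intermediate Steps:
U(P) = 2*P² (U(P) = P*(2*P) = 2*P²)
Q(W) = 3*W
-(Q(U(-1))*t(2, 12) + 49) = -((3*(2*(-1)²))*12 + 49) = -((3*(2*1))*12 + 49) = -((3*2)*12 + 49) = -(6*12 + 49) = -(72 + 49) = -1*121 = -121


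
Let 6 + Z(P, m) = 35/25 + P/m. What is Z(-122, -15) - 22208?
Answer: -333067/15 ≈ -22204.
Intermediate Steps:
Z(P, m) = -23/5 + P/m (Z(P, m) = -6 + (35/25 + P/m) = -6 + (35*(1/25) + P/m) = -6 + (7/5 + P/m) = -23/5 + P/m)
Z(-122, -15) - 22208 = (-23/5 - 122/(-15)) - 22208 = (-23/5 - 122*(-1/15)) - 22208 = (-23/5 + 122/15) - 22208 = 53/15 - 22208 = -333067/15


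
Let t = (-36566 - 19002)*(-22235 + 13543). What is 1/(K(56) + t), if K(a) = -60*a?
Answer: 1/482993696 ≈ 2.0704e-9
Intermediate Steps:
t = 482997056 (t = -55568*(-8692) = 482997056)
1/(K(56) + t) = 1/(-60*56 + 482997056) = 1/(-3360 + 482997056) = 1/482993696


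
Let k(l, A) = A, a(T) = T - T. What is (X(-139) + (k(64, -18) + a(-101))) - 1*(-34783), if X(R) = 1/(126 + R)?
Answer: 451944/13 ≈ 34765.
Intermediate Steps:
a(T) = 0
(X(-139) + (k(64, -18) + a(-101))) - 1*(-34783) = (1/(126 - 139) + (-18 + 0)) - 1*(-34783) = (1/(-13) - 18) + 34783 = (-1/13 - 18) + 34783 = -235/13 + 34783 = 451944/13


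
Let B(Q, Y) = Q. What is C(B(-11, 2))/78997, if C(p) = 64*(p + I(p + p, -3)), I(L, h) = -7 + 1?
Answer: -1088/78997 ≈ -0.013773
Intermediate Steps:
I(L, h) = -6
C(p) = -384 + 64*p (C(p) = 64*(p - 6) = 64*(-6 + p) = -384 + 64*p)
C(B(-11, 2))/78997 = (-384 + 64*(-11))/78997 = (-384 - 704)*(1/78997) = -1088*1/78997 = -1088/78997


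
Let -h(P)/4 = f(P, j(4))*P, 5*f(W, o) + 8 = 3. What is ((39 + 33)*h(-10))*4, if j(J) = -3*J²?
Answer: -11520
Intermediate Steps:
f(W, o) = -1 (f(W, o) = -8/5 + (⅕)*3 = -8/5 + ⅗ = -1)
h(P) = 4*P (h(P) = -(-4)*P = 4*P)
((39 + 33)*h(-10))*4 = ((39 + 33)*(4*(-10)))*4 = (72*(-40))*4 = -2880*4 = -11520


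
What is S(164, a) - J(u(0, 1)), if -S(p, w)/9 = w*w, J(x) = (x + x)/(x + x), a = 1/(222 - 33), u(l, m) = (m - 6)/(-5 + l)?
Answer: -3970/3969 ≈ -1.0003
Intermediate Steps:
u(l, m) = (-6 + m)/(-5 + l)
a = 1/189 ≈ 0.0052910
J(x) = 1 (J(x) = (2*x)/((2*x)) = (2*x)*(1/(2*x)) = 1)
S(p, w) = -9*w² (S(p, w) = -9*w*w = -9*w²)
S(164, a) - J(u(0, 1)) = -9*(1/189)² - 1*1 = -9*1/35721 - 1 = -1/3969 - 1 = -3970/3969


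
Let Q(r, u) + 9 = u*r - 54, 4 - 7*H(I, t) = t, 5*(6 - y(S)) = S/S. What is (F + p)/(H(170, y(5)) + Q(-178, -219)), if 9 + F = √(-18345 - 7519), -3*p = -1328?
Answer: 45535/4086468 + 35*I*√6466/681078 ≈ 0.011143 + 0.0041323*I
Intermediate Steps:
p = 1328/3 (p = -⅓*(-1328) = 1328/3 ≈ 442.67)
y(S) = 29/5 (y(S) = 6 - S/(5*S) = 6 - ⅕*1 = 6 - ⅕ = 29/5)
H(I, t) = 4/7 - t/7
Q(r, u) = -63 + r*u (Q(r, u) = -9 + (u*r - 54) = -9 + (r*u - 54) = -9 + (-54 + r*u) = -63 + r*u)
F = -9 + 2*I*√6466 (F = -9 + √(-18345 - 7519) = -9 + √(-25864) = -9 + 2*I*√6466 ≈ -9.0 + 160.82*I)
(F + p)/(H(170, y(5)) + Q(-178, -219)) = ((-9 + 2*I*√6466) + 1328/3)/((4/7 - ⅐*29/5) + (-63 - 178*(-219))) = (1301/3 + 2*I*√6466)/((4/7 - 29/35) + (-63 + 38982)) = (1301/3 + 2*I*√6466)/(-9/35 + 38919) = (1301/3 + 2*I*√6466)/(1362156/35) = (1301/3 + 2*I*√6466)*(35/1362156) = 45535/4086468 + 35*I*√6466/681078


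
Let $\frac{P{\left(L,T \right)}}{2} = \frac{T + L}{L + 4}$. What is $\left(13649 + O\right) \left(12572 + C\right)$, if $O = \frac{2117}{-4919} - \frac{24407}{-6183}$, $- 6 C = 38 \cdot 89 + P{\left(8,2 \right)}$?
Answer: $\frac{89749903587141775}{547455186} \approx 1.6394 \cdot 10^{8}$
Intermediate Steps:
$P{\left(L,T \right)} = \frac{2 \left(L + T\right)}{4 + L}$ ($P{\left(L,T \right)} = 2 \frac{T + L}{L + 4} = 2 \frac{L + T}{4 + L} = \frac{2 \left(L + T\right)}{4 + L}$)
$C = - \frac{10151}{18}$ ($C = - \frac{38 \cdot 89 + \frac{2 \left(8 + 2\right)}{4 + 8}}{6} = - \frac{3382 + 2 \cdot \frac{1}{12} \cdot 10}{6} = - \frac{3382 + \frac{5}{3}}{6} = \left(- \frac{1}{6}\right) \frac{10151}{3} = - \frac{10151}{18} \approx -563.94$)
$O = \frac{106968622}{30414177}$ ($O = 2117 \left(- \frac{1}{4919}\right) - - \frac{24407}{6183} = - \frac{2117}{4919} + \frac{24407}{6183} = \frac{106968622}{30414177} \approx 3.5171$)
$\left(13649 + O\right) \left(12572 + C\right) = \left(13649 + \frac{106968622}{30414177}\right) \left(12572 - \frac{10151}{18}\right) = \frac{415230070495}{30414177} \cdot \frac{216145}{18} = \frac{89749903587141775}{547455186}$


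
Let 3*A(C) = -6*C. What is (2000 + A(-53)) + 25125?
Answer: 27231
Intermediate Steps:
A(C) = -2*C (A(C) = (-6*C)/3 = -2*C)
(2000 + A(-53)) + 25125 = (2000 - 2*(-53)) + 25125 = (2000 + 106) + 25125 = 2106 + 25125 = 27231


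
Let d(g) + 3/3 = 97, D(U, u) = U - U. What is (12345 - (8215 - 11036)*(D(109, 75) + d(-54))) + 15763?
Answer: 298924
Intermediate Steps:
D(U, u) = 0
d(g) = 96 (d(g) = -1 + 97 = 96)
(12345 - (8215 - 11036)*(D(109, 75) + d(-54))) + 15763 = (12345 - (8215 - 11036)*(0 + 96)) + 15763 = (12345 - (-2821)*96) + 15763 = (12345 - 1*(-270816)) + 15763 = (12345 + 270816) + 15763 = 283161 + 15763 = 298924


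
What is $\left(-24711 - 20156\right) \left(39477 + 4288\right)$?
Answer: $-1963604255$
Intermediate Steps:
$\left(-24711 - 20156\right) \left(39477 + 4288\right) = \left(-44867\right) 43765 = -1963604255$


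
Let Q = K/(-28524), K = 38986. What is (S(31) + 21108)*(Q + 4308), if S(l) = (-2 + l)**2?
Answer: 1348133984647/14262 ≈ 9.4526e+7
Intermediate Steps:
Q = -19493/14262 (Q = 38986/(-28524) = 38986*(-1/28524) = -19493/14262 ≈ -1.3668)
(S(31) + 21108)*(Q + 4308) = ((-2 + 31)**2 + 21108)*(-19493/14262 + 4308) = (29**2 + 21108)*(61421203/14262) = (841 + 21108)*(61421203/14262) = 21949*(61421203/14262) = 1348133984647/14262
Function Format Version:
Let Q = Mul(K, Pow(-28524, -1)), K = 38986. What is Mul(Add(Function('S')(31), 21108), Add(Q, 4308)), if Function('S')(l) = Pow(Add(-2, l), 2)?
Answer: Rational(1348133984647, 14262) ≈ 9.4526e+7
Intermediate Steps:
Q = Rational(-19493, 14262) (Q = Mul(38986, Pow(-28524, -1)) = Mul(38986, Rational(-1, 28524)) = Rational(-19493, 14262) ≈ -1.3668)
Mul(Add(Function('S')(31), 21108), Add(Q, 4308)) = Mul(Add(Pow(Add(-2, 31), 2), 21108), Add(Rational(-19493, 14262), 4308)) = Mul(Add(Pow(29, 2), 21108), Rational(61421203, 14262)) = Mul(Add(841, 21108), Rational(61421203, 14262)) = Mul(21949, Rational(61421203, 14262)) = Rational(1348133984647, 14262)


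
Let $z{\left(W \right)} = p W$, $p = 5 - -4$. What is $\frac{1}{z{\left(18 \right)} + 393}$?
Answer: $\frac{1}{555} \approx 0.0018018$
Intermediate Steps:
$p = 9$ ($p = 5 + 4 = 9$)
$z{\left(W \right)} = 9 W$
$\frac{1}{z{\left(18 \right)} + 393} = \frac{1}{9 \cdot 18 + 393} = \frac{1}{162 + 393} = \frac{1}{555}$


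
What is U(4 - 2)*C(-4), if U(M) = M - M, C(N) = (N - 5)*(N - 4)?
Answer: 0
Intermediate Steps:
C(N) = (-5 + N)*(-4 + N)
U(M) = 0
U(4 - 2)*C(-4) = 0*(20 + (-4)**2 - 9*(-4)) = 0*(20 + 16 + 36) = 0*72 = 0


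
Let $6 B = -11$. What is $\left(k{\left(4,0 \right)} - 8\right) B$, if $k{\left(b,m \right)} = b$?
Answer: $\frac{22}{3} \approx 7.3333$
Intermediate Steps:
$B = - \frac{11}{6}$ ($B = \frac{1}{6} \left(-11\right) = - \frac{11}{6} \approx -1.8333$)
$\left(k{\left(4,0 \right)} - 8\right) B = \left(4 - 8\right) \left(- \frac{11}{6}\right) = \left(-4\right) \left(- \frac{11}{6}\right) = \frac{22}{3}$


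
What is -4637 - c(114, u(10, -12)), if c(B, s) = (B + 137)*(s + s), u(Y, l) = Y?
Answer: -9657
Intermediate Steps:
c(B, s) = 2*s*(137 + B) (c(B, s) = (137 + B)*(2*s) = 2*s*(137 + B))
-4637 - c(114, u(10, -12)) = -4637 - 2*10*(137 + 114) = -4637 - 2*10*251 = -4637 - 1*5020 = -4637 - 5020 = -9657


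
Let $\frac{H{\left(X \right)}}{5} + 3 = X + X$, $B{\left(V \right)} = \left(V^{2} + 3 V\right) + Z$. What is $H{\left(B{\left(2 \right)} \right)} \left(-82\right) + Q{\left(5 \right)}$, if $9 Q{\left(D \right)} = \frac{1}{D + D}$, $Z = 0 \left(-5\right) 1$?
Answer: $- \frac{627299}{90} \approx -6970.0$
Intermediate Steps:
$Z = 0$ ($Z = 0 \cdot 1 = 0$)
$B{\left(V \right)} = V^{2} + 3 V$ ($B{\left(V \right)} = \left(V^{2} + 3 V\right) + 0 = V^{2} + 3 V$)
$Q{\left(D \right)} = \frac{1}{18 D}$ ($Q{\left(D \right)} = \frac{1}{9 \left(D + D\right)} = \frac{1}{9 \cdot 2 D} = \frac{\frac{1}{2} \frac{1}{D}}{9} = \frac{1}{18 D}$)
$H{\left(X \right)} = -15 + 10 X$ ($H{\left(X \right)} = -15 + 5 \left(X + X\right) = -15 + 5 \cdot 2 X = -15 + 10 X$)
$H{\left(B{\left(2 \right)} \right)} \left(-82\right) + Q{\left(5 \right)} = \left(-15 + 10 \cdot 2 \left(3 + 2\right)\right) \left(-82\right) + \frac{1}{18 \cdot 5} = \left(-15 + 10 \cdot 2 \cdot 5\right) \left(-82\right) + \frac{1}{18} \cdot \frac{1}{5} = \left(-15 + 10 \cdot 10\right) \left(-82\right) + \frac{1}{90} = \left(-15 + 100\right) \left(-82\right) + \frac{1}{90} = 85 \left(-82\right) + \frac{1}{90} = -6970 + \frac{1}{90} = - \frac{627299}{90}$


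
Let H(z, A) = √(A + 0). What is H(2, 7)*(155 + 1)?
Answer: 156*√7 ≈ 412.74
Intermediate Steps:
H(z, A) = √A
H(2, 7)*(155 + 1) = √7*(155 + 1) = √7*156 = 156*√7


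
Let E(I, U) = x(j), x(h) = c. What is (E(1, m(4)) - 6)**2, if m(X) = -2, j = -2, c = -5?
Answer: 121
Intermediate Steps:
x(h) = -5
E(I, U) = -5
(E(1, m(4)) - 6)**2 = (-5 - 6)**2 = (-11)**2 = 121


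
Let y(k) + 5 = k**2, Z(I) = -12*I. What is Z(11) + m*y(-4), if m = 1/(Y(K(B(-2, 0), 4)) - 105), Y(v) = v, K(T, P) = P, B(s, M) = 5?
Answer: -13343/101 ≈ -132.11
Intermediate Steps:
y(k) = -5 + k**2
m = -1/101 (m = 1/(4 - 105) = 1/(-101) = -1/101 ≈ -0.0099010)
Z(11) + m*y(-4) = -12*11 - (-5 + (-4)**2)/101 = -132 - (-5 + 16)/101 = -132 - 1/101*11 = -132 - 11/101 = -13343/101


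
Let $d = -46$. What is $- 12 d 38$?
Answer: $20976$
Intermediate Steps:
$- 12 d 38 = \left(-12\right) \left(-46\right) 38 = 552 \cdot 38 = 20976$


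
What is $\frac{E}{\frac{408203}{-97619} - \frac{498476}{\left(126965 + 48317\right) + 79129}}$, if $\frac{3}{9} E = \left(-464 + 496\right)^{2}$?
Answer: $- \frac{1623280579584}{3244937491} \approx -500.25$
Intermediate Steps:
$E = 3072$ ($E = 3 \left(-464 + 496\right)^{2} = 3 \cdot 32^{2} = 3 \cdot 1024 = 3072$)
$\frac{E}{\frac{408203}{-97619} - \frac{498476}{\left(126965 + 48317\right) + 79129}} = \frac{3072}{\frac{408203}{-97619} - \frac{498476}{\left(126965 + 48317\right) + 79129}} = \frac{3072}{408203 \left(- \frac{1}{97619}\right) - \frac{498476}{175282 + 79129}} = \frac{3072}{- \frac{408203}{97619} - \frac{498476}{254411}} = \frac{3072}{- \frac{3244937491}{528411647}} = 3072 \left(- \frac{528411647}{3244937491}\right) = - \frac{1623280579584}{3244937491}$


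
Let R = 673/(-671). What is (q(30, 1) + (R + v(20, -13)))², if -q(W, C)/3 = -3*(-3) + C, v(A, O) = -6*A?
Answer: 10266350329/450241 ≈ 22802.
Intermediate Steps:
q(W, C) = -27 - 3*C (q(W, C) = -3*(-3*(-3) + C) = -3*(9 + C) = -27 - 3*C)
R = -673/671 (R = 673*(-1/671) = -673/671 ≈ -1.0030)
(q(30, 1) + (R + v(20, -13)))² = ((-27 - 3*1) + (-673/671 - 6*20))² = ((-27 - 3) + (-673/671 - 120))² = (-30 - 81193/671)² = (-101323/671)² = 10266350329/450241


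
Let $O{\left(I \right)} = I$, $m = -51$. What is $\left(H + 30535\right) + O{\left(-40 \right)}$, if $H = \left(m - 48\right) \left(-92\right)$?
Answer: $39603$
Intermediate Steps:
$H = 9108$ ($H = \left(-51 - 48\right) \left(-92\right) = \left(-99\right) \left(-92\right) = 9108$)
$\left(H + 30535\right) + O{\left(-40 \right)} = \left(9108 + 30535\right) - 40 = 39643 - 40 = 39603$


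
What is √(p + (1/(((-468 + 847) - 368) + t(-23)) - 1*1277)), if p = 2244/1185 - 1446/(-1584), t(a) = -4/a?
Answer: I*√228777423449349390/13399980 ≈ 35.695*I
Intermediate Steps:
p = 292667/104280 (p = 2244*(1/1185) - 1446*(-1/1584) = 748/395 + 241/264 = 292667/104280 ≈ 2.8065)
√(p + (1/(((-468 + 847) - 368) + t(-23)) - 1*1277)) = √(292667/104280 + (1/(((-468 + 847) - 368) - 4/(-23)) - 1*1277)) = √(292667/104280 + (1/((379 - 368) - 4*(-1/23)) - 1277)) = √(292667/104280 + (1/(11 + 4/23) - 1277)) = √(292667/104280 + (1/(257/23) - 1277)) = √(292667/104280 + (23/257 - 1277)) = √(292667/104280 - 328166/257) = √(-34145935061/26799960) = I*√228777423449349390/13399980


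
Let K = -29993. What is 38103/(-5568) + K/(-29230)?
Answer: -157791611/27125440 ≈ -5.8171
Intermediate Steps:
38103/(-5568) + K/(-29230) = 38103/(-5568) - 29993/(-29230) = 38103*(-1/5568) - 29993*(-1/29230) = -12701/1856 + 29993/29230 = -157791611/27125440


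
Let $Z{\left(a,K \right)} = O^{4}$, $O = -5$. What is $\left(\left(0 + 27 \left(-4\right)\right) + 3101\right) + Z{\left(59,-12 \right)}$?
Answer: $3618$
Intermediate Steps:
$Z{\left(a,K \right)} = 625$ ($Z{\left(a,K \right)} = \left(-5\right)^{4} = 625$)
$\left(\left(0 + 27 \left(-4\right)\right) + 3101\right) + Z{\left(59,-12 \right)} = \left(\left(0 + 27 \left(-4\right)\right) + 3101\right) + 625 = \left(\left(0 - 108\right) + 3101\right) + 625 = \left(-108 + 3101\right) + 625 = 2993 + 625 = 3618$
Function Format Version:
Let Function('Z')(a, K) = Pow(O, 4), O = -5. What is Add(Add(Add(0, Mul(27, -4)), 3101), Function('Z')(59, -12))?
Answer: 3618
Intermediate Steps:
Function('Z')(a, K) = 625 (Function('Z')(a, K) = Pow(-5, 4) = 625)
Add(Add(Add(0, Mul(27, -4)), 3101), Function('Z')(59, -12)) = Add(Add(Add(0, Mul(27, -4)), 3101), 625) = Add(Add(Add(0, -108), 3101), 625) = Add(Add(-108, 3101), 625) = Add(2993, 625) = 3618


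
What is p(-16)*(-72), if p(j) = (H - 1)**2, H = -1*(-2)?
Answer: -72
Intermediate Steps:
H = 2
p(j) = 1 (p(j) = (2 - 1)**2 = 1**2 = 1)
p(-16)*(-72) = 1*(-72) = -72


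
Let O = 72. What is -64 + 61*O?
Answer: 4328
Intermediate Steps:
-64 + 61*O = -64 + 61*72 = -64 + 4392 = 4328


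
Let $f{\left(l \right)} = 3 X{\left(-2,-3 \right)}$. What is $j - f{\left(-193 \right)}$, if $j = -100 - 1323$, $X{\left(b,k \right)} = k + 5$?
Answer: $-1429$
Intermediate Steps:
$X{\left(b,k \right)} = 5 + k$
$f{\left(l \right)} = 6$ ($f{\left(l \right)} = 3 \left(5 - 3\right) = 3 \cdot 2 = 6$)
$j = -1423$ ($j = -100 - 1323 = -1423$)
$j - f{\left(-193 \right)} = -1423 - 6 = -1429$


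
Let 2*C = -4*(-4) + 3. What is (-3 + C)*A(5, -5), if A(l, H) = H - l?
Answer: -65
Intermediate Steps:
C = 19/2 (C = (-4*(-4) + 3)/2 = (16 + 3)/2 = (½)*19 = 19/2 ≈ 9.5000)
(-3 + C)*A(5, -5) = (-3 + 19/2)*(-5 - 1*5) = 13*(-5 - 5)/2 = (13/2)*(-10) = -65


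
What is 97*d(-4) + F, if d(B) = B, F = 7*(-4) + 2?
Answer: -414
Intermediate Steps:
F = -26 (F = -28 + 2 = -26)
97*d(-4) + F = 97*(-4) - 26 = -388 - 26 = -414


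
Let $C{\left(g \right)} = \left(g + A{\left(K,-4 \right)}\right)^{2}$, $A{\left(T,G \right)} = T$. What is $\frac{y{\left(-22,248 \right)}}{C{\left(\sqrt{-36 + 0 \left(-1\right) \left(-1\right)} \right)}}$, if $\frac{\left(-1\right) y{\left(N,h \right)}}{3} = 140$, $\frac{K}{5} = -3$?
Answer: $- \frac{980}{841} - \frac{2800 i}{2523} \approx -1.1653 - 1.1098 i$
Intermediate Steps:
$K = -15$ ($K = 5 \left(-3\right) = -15$)
$y{\left(N,h \right)} = -420$ ($y{\left(N,h \right)} = \left(-3\right) 140 = -420$)
$C{\left(g \right)} = \left(-15 + g\right)^{2}$ ($C{\left(g \right)} = \left(g - 15\right)^{2} = \left(-15 + g\right)^{2}$)
$\frac{y{\left(-22,248 \right)}}{C{\left(\sqrt{-36 + 0 \left(-1\right) \left(-1\right)} \right)}} = - \frac{420}{\left(-15 + \sqrt{-36 + 0 \left(-1\right) \left(-1\right)}\right)^{2}} = - \frac{420}{\left(-15 + \sqrt{-36 + 0 \left(-1\right)}\right)^{2}} = - \frac{420}{\left(-15 + \sqrt{-36 + 0}\right)^{2}} = - \frac{420}{\left(-15 + \sqrt{-36}\right)^{2}} = - \frac{420}{\left(-15 + 6 i\right)^{2}}$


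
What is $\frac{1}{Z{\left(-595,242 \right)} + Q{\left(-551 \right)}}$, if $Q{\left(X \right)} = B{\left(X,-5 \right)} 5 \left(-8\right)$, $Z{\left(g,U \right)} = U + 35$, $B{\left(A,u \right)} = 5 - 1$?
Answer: $\frac{1}{117} \approx 0.008547$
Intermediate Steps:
$B{\left(A,u \right)} = 4$ ($B{\left(A,u \right)} = 5 - 1 = 4$)
$Z{\left(g,U \right)} = 35 + U$
$Q{\left(X \right)} = -160$ ($Q{\left(X \right)} = 4 \cdot 5 \left(-8\right) = 20 \left(-8\right) = -160$)
$\frac{1}{Z{\left(-595,242 \right)} + Q{\left(-551 \right)}} = \frac{1}{\left(35 + 242\right) - 160} = \frac{1}{277 - 160} = \frac{1}{117}$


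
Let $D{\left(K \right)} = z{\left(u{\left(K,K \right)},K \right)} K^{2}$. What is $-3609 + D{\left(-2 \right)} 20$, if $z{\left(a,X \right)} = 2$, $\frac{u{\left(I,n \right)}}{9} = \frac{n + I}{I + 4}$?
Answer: $-3449$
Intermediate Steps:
$u{\left(I,n \right)} = \frac{9 \left(I + n\right)}{4 + I}$ ($u{\left(I,n \right)} = 9 \frac{n + I}{I + 4} = 9 \frac{I + n}{4 + I} = \frac{9 \left(I + n\right)}{4 + I}$)
$D{\left(K \right)} = 2 K^{2}$
$-3609 + D{\left(-2 \right)} 20 = -3609 + 2 \left(-2\right)^{2} \cdot 20 = -3609 + 2 \cdot 4 \cdot 20 = -3609 + 8 \cdot 20 = -3609 + 160 = -3449$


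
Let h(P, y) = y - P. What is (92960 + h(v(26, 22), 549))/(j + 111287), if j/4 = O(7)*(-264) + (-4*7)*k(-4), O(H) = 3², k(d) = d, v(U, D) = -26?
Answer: 93535/102231 ≈ 0.91494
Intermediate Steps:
O(H) = 9
j = -9056 (j = 4*(9*(-264) - 4*7*(-4)) = 4*(-2376 - 28*(-4)) = 4*(-2376 + 112) = 4*(-2264) = -9056)
(92960 + h(v(26, 22), 549))/(j + 111287) = (92960 + (549 - 1*(-26)))/(-9056 + 111287) = (92960 + (549 + 26))/102231 = (92960 + 575)*(1/102231) = 93535*(1/102231) = 93535/102231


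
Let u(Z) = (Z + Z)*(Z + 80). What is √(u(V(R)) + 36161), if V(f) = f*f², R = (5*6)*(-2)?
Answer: √93277476161 ≈ 3.0541e+5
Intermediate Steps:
R = -60 (R = 30*(-2) = -60)
V(f) = f³
u(Z) = 2*Z*(80 + Z) (u(Z) = (2*Z)*(80 + Z) = 2*Z*(80 + Z))
√(u(V(R)) + 36161) = √(2*(-60)³*(80 + (-60)³) + 36161) = √(2*(-216000)*(80 - 216000) + 36161) = √(2*(-216000)*(-215920) + 36161) = √(93277440000 + 36161) = √93277476161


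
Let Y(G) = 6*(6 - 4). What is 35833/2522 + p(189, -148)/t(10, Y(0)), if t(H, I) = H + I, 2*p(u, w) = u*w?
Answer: -17242183/27742 ≈ -621.52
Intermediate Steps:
p(u, w) = u*w/2 (p(u, w) = (u*w)/2 = u*w/2)
Y(G) = 12 (Y(G) = 6*2 = 12)
35833/2522 + p(189, -148)/t(10, Y(0)) = 35833/2522 + ((1/2)*189*(-148))/(10 + 12) = 35833*(1/2522) - 13986/22 = 35833/2522 - 13986*1/22 = 35833/2522 - 6993/11 = -17242183/27742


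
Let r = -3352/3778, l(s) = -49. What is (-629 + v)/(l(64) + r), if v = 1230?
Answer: -1135289/94237 ≈ -12.047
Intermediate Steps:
r = -1676/1889 (r = -3352*1/3778 = -1676/1889 ≈ -0.88724)
(-629 + v)/(l(64) + r) = (-629 + 1230)/(-49 - 1676/1889) = 601/(-94237/1889) = 601*(-1889/94237) = -1135289/94237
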